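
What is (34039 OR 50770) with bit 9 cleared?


Step 1: 34039 | 50770 = 50935
Step 2: 50935 & ~(1 << 9) = 50423

50423


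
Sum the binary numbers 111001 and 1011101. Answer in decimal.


111001 + 1011101 = 10010110 = 150

150


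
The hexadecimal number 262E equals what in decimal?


262E hex = 9774 decimal

9774


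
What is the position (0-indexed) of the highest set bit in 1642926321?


0b1100001111011010001000011110001. Highest set bit at position 30

30


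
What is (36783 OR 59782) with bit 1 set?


Step 1: 36783 | 59782 = 61359
Step 2: 61359 | (1 << 1) = 61359 | 2 = 61359

61359


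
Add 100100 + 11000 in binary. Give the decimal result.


100100 + 11000 = 111100 = 60

60


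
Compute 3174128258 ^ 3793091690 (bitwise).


0b10111101001100010101101010000010 ^ 0b11100010000101011111110001101010 = 0b1011111001001001010011011101000 = 1596237544

1596237544


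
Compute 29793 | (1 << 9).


29793 | (1 << 9) = 29793 | 512 = 30305

30305


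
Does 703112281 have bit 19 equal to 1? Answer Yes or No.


0b101001111010001010010001011001, bit 19 = 1. Yes

Yes


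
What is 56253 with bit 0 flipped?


56253 ^ (1 << 0) = 56253 ^ 1 = 56252

56252


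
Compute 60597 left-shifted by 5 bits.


0b1110110010110101 << 5 = 0b111011001011010100000 = 1939104

1939104


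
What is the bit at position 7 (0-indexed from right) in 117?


0b1110101, position 7 = 0

0


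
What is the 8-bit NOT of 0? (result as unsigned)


~0b0 = 0b11111111 = 255 (8-bit unsigned)

255


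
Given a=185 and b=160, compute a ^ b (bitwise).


185 ^ 160 = 25

25


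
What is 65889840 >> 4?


0b11111011010110011000110000 >> 4 = 0b1111101101011001100011 = 4118115

4118115


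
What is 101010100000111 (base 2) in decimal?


101010100000111 in decimal = 21767

21767


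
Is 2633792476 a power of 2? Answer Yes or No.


0b10011100111111000111101111011100. Multiple bits set => No

No


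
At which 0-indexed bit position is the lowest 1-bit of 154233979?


0b1001001100010110110001111011. Lowest set bit at position 0

0


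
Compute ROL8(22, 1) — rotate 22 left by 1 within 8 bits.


Rotate 0b10110 left by 1 (8-bit) = 0b101100 = 44

44


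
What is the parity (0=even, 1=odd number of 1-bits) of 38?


0b100110 has 3 ones => parity 1

1


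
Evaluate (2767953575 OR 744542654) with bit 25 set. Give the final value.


Step 1: 2767953575 | 744542654 = 2902187967
Step 2: 2902187967 | (1 << 25) = 2902187967 | 33554432 = 2935742399

2935742399


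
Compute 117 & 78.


0b1110101 & 0b1001110 = 0b1000100 = 68

68


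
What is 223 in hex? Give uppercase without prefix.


223 = DF hex

DF


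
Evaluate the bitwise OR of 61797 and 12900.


0b1111000101100101 | 0b11001001100100 = 0b1111001101100101 = 62309

62309


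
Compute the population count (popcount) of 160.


0b10100000 has 2 set bits

2


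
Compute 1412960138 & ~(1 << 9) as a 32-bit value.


1412960138 & ~(1 << 9) = 1412959626

1412959626


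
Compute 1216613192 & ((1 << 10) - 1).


1216613192 & 1023 = 840

840


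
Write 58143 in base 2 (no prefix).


58143 = 1110001100011111 in binary

1110001100011111


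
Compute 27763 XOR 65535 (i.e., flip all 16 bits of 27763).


27763 ^ 65535 = 37772

37772


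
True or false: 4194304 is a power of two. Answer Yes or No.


0b10000000000000000000000. Only one bit set => Yes

Yes


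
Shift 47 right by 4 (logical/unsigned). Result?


0b101111 >> 4 = 0b10 = 2

2


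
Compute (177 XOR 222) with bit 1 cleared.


Step 1: 177 ^ 222 = 111
Step 2: 111 & ~(1 << 1) = 109

109


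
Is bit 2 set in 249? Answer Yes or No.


0b11111001, bit 2 = 0. No

No


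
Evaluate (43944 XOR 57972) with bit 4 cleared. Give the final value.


Step 1: 43944 ^ 57972 = 18908
Step 2: 18908 & ~(1 << 4) = 18892

18892


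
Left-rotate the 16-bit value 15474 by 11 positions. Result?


Rotate 0b11110001110010 left by 11 (16-bit) = 0b1001000111100011 = 37347

37347


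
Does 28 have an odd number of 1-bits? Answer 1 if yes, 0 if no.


0b11100 has 3 ones => parity 1

1


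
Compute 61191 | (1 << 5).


61191 | (1 << 5) = 61191 | 32 = 61223

61223


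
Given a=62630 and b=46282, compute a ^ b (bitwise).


62630 ^ 46282 = 16492

16492


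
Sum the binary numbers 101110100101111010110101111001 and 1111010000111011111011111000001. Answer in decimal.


101110100101111010110101111001 + 1111010000111011111011111000001 = 10101000101101011010010100111010 = 2830476602

2830476602


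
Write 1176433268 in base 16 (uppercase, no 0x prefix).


1176433268 = 461EF274 hex

461EF274


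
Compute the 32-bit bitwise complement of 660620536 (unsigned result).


~0b100111011000000100010011111000 = 0b11011000100111111011101100000111 = 3634346759 (32-bit unsigned)

3634346759


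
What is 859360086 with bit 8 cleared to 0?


859360086 & ~(1 << 8) = 859359830

859359830


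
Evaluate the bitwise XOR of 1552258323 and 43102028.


0b1011100100001011001010100010011 ^ 0b10100100011010111101001100 = 0b1011110000101000011101001011111 = 1578383967

1578383967


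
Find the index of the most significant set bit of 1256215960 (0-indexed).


0b1001010111000000101010110011000. Highest set bit at position 30

30


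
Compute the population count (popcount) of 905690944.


0b110101111110111011111101000000 has 19 set bits

19


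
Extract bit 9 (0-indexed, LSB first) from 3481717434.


0b11001111100001101100101010111010, position 9 = 1

1


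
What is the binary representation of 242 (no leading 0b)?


242 = 11110010 in binary

11110010


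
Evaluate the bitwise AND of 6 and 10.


0b110 & 0b1010 = 0b10 = 2

2


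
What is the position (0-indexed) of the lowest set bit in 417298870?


0b11000110111110111100110110110. Lowest set bit at position 1

1


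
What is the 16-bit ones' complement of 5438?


5438 ^ 65535 = 60097

60097


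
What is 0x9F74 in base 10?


9F74 hex = 40820 decimal

40820


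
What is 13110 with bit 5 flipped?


13110 ^ (1 << 5) = 13110 ^ 32 = 13078

13078


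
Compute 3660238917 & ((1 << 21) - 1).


3660238917 & 2097151 = 708677

708677


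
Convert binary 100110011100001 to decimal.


100110011100001 in decimal = 19681

19681


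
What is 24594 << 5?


0b110000000010010 << 5 = 0b11000000001001000000 = 787008

787008


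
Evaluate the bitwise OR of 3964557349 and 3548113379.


0b11101100010011100101100000100101 | 0b11010011011110111110100111100011 = 0b11111111011111111111100111100111 = 4286577127

4286577127


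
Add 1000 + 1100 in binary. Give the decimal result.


1000 + 1100 = 10100 = 20

20


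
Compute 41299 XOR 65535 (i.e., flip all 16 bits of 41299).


41299 ^ 65535 = 24236

24236


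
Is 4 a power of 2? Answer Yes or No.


0b100. Only one bit set => Yes

Yes


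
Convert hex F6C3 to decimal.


F6C3 hex = 63171 decimal

63171


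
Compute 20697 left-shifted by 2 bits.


0b101000011011001 << 2 = 0b10100001101100100 = 82788

82788


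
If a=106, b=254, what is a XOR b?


106 ^ 254 = 148

148


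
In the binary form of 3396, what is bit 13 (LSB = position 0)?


0b110101000100, position 13 = 0

0


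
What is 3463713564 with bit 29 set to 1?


3463713564 | (1 << 29) = 3463713564 | 536870912 = 4000584476

4000584476


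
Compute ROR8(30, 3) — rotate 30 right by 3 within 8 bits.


Rotate 0b11110 right by 3 (8-bit) = 0b11000011 = 195

195


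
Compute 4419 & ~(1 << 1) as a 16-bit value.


4419 & ~(1 << 1) = 4417

4417


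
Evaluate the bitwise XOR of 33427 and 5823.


0b1000001010010011 ^ 0b1011010111111 = 0b1001010000101100 = 37932

37932


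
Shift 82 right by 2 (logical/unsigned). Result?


0b1010010 >> 2 = 0b10100 = 20

20


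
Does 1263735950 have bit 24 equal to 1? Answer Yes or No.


0b1001011010100110001010010001110, bit 24 = 1. Yes

Yes


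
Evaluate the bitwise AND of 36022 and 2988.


0b1000110010110110 & 0b101110101100 = 0b100010100100 = 2212

2212


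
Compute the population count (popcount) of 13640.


0b11010101001000 has 6 set bits

6


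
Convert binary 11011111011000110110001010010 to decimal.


11011111011000110110001010010 in decimal = 468479058

468479058


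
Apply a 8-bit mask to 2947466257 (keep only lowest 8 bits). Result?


2947466257 & 255 = 17

17


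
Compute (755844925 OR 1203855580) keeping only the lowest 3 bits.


Step 1: 755844925 | 1203855580 = 1875732477
Step 2: 1875732477 & 7 = 5

5


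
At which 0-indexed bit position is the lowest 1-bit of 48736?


0b1011111001100000. Lowest set bit at position 5

5


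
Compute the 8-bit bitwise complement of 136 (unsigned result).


~0b10001000 = 0b1110111 = 119 (8-bit unsigned)

119


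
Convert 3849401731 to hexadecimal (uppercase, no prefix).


3849401731 = E5713583 hex

E5713583


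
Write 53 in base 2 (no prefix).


53 = 110101 in binary

110101


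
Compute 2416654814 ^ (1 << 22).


2416654814 ^ (1 << 22) = 2416654814 ^ 4194304 = 2420849118

2420849118


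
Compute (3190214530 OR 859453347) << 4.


Step 1: 3190214530 | 859453347 = 3208576931
Step 2: 3208576931 << 4 = 51337230896

51337230896


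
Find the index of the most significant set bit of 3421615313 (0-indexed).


0b11001011111100011011010011010001. Highest set bit at position 31

31


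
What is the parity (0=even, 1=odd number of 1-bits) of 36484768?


0b10001011001011011010100000 has 11 ones => parity 1

1


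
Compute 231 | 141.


0b11100111 | 0b10001101 = 0b11101111 = 239

239


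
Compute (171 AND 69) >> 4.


Step 1: 171 & 69 = 1
Step 2: 1 >> 4 = 0

0


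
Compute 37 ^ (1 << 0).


37 ^ (1 << 0) = 37 ^ 1 = 36

36


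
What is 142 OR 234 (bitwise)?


0b10001110 | 0b11101010 = 0b11101110 = 238

238


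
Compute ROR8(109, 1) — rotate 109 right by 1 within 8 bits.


Rotate 0b1101101 right by 1 (8-bit) = 0b10110110 = 182

182


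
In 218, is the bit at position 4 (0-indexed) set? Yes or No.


0b11011010, bit 4 = 1. Yes

Yes


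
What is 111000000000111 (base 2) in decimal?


111000000000111 in decimal = 28679

28679


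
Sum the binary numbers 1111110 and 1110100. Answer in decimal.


1111110 + 1110100 = 11110010 = 242

242


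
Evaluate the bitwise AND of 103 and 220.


0b1100111 & 0b11011100 = 0b1000100 = 68

68


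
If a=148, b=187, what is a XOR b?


148 ^ 187 = 47

47


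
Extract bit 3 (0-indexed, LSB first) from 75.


0b1001011, position 3 = 1

1


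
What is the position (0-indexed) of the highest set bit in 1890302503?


0b1110000101010111011101000100111. Highest set bit at position 30

30


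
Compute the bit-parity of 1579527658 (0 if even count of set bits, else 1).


0b1011110001001011010110111101010 has 18 ones => parity 0

0


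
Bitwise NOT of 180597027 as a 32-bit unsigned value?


~0b1010110000111011000100100011 = 0b11110101001111000100111011011100 = 4114370268 (32-bit unsigned)

4114370268


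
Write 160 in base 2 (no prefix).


160 = 10100000 in binary

10100000


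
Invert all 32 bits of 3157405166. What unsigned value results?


3157405166 ^ 4294967295 = 1137562129

1137562129


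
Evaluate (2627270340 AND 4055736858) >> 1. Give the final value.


Step 1: 2627270340 & 4055736858 = 2425922048
Step 2: 2425922048 >> 1 = 1212961024

1212961024


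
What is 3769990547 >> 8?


0b11100000101101010111110110010011 >> 8 = 0b111000001011010101111101 = 14726525

14726525


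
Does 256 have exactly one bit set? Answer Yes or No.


0b100000000. Only one bit set => Yes

Yes


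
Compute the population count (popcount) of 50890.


0b1100011011001010 has 8 set bits

8


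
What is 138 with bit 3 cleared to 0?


138 & ~(1 << 3) = 130

130


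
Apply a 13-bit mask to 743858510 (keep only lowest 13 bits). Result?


743858510 & 8191 = 334

334


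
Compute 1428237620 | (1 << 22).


1428237620 | (1 << 22) = 1428237620 | 4194304 = 1432431924

1432431924


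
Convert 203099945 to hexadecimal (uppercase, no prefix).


203099945 = C1B0F29 hex

C1B0F29


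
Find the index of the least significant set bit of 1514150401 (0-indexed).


0b1011010010000000001101000000001. Lowest set bit at position 0

0


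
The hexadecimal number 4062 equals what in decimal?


4062 hex = 16482 decimal

16482


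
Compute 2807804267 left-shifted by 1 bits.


0b10100111010110111011000101101011 << 1 = 0b101001110101101110110001011010110 = 5615608534

5615608534


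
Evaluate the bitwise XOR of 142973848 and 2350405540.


0b1000100001011001101110011000 ^ 0b10001100000110000101011110100100 = 0b10000100100111011100110000111100 = 2224933948

2224933948


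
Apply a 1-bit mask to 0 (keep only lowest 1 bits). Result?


0 & 1 = 0

0


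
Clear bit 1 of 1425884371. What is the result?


1425884371 & ~(1 << 1) = 1425884369

1425884369


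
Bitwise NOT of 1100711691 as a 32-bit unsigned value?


~0b1000001100110111000011100001011 = 0b10111110011001000111100011110100 = 3194255604 (32-bit unsigned)

3194255604


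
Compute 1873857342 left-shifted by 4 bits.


0b1101111101100001100101100111110 << 4 = 0b11011111011000011001011001111100000 = 29981717472

29981717472


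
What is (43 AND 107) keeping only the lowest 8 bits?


Step 1: 43 & 107 = 43
Step 2: 43 & 255 = 43

43


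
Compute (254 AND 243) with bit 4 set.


Step 1: 254 & 243 = 242
Step 2: 242 | (1 << 4) = 242 | 16 = 242

242


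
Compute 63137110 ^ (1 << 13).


63137110 ^ (1 << 13) = 63137110 ^ 8192 = 63128918

63128918


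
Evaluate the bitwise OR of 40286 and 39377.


0b1001110101011110 | 0b1001100111010001 = 0b1001110111011111 = 40415

40415


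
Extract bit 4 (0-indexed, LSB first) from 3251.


0b110010110011, position 4 = 1

1


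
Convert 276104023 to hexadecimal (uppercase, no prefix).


276104023 = 10750357 hex

10750357


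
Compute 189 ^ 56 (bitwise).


0b10111101 ^ 0b111000 = 0b10000101 = 133

133


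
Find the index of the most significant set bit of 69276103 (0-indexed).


0b100001000010001000111000111. Highest set bit at position 26

26


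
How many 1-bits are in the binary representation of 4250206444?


0b11111101010101010000000011101100 has 16 set bits

16


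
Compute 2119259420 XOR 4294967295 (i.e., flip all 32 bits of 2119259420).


2119259420 ^ 4294967295 = 2175707875

2175707875


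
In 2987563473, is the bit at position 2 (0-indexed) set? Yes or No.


0b10110010000100101001100111010001, bit 2 = 0. No

No


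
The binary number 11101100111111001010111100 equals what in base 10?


11101100111111001010111100 in decimal = 62124732

62124732


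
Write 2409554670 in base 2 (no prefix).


2409554670 = 10001111100111101110001011101110 in binary

10001111100111101110001011101110


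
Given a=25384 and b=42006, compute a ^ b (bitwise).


25384 ^ 42006 = 51006

51006


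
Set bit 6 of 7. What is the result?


7 | (1 << 6) = 7 | 64 = 71

71


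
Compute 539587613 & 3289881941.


0b100000001010010111010000011101 & 0b11000100000101111001110101010101 = 0b10001010000010101 = 70677

70677


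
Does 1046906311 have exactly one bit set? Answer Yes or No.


0b111110011001101000010111000111. Multiple bits set => No

No


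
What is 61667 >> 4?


0b1111000011100011 >> 4 = 0b111100001110 = 3854

3854


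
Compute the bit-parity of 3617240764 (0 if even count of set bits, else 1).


0b11010111100110101011011010111100 has 20 ones => parity 0

0


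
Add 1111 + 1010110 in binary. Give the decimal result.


1111 + 1010110 = 1100101 = 101

101


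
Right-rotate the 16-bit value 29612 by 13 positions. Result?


Rotate 0b111001110101100 right by 13 (16-bit) = 0b1001110101100011 = 40291

40291


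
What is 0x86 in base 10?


86 hex = 134 decimal

134


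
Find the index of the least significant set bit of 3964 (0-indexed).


0b111101111100. Lowest set bit at position 2

2


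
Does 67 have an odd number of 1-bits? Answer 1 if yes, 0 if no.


0b1000011 has 3 ones => parity 1

1


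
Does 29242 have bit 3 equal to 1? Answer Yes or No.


0b111001000111010, bit 3 = 1. Yes

Yes


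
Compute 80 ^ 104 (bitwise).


0b1010000 ^ 0b1101000 = 0b111000 = 56

56


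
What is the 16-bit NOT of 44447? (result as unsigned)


~0b1010110110011111 = 0b101001001100000 = 21088 (16-bit unsigned)

21088


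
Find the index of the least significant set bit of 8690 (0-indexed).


0b10000111110010. Lowest set bit at position 1

1


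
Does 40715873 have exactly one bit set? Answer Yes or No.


0b10011011010100011001100001. Multiple bits set => No

No


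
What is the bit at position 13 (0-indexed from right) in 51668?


0b1100100111010100, position 13 = 0

0


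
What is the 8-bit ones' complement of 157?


157 ^ 255 = 98

98


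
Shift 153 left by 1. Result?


0b10011001 << 1 = 0b100110010 = 306

306


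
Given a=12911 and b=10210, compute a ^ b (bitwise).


12911 ^ 10210 = 5517

5517


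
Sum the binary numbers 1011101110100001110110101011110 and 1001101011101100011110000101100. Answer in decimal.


1011101110100001110110101011110 + 1001101011101100011110000101100 = 10101011010001110010100110001010 = 2873567626

2873567626


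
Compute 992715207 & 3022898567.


0b111011001010111010000111000111 & 0b10110100001011011100010110000111 = 0b110000001010011000000110000111 = 808026503

808026503


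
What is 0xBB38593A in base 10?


BB38593A hex = 3141032250 decimal

3141032250


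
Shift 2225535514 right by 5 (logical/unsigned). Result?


0b10000100101001101111101000011010 >> 5 = 0b100001001010011011111010000 = 69547984

69547984


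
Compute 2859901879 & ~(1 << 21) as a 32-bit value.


2859901879 & ~(1 << 21) = 2857804727

2857804727


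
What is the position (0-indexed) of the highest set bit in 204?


0b11001100. Highest set bit at position 7

7


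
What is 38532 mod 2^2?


38532 & 3 = 0

0


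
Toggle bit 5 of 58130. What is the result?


58130 ^ (1 << 5) = 58130 ^ 32 = 58162

58162


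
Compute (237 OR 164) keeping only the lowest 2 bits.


Step 1: 237 | 164 = 237
Step 2: 237 & 3 = 1

1


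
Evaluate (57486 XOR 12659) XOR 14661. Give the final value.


Step 1: 57486 ^ 12659 = 53757
Step 2: 53757 ^ 14661 = 59576

59576


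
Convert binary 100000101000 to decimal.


100000101000 in decimal = 2088

2088


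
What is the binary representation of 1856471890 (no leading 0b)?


1856471890 = 1101110101001111000001101010010 in binary

1101110101001111000001101010010


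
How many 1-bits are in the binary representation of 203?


0b11001011 has 5 set bits

5


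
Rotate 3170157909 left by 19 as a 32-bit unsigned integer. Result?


Rotate 0b10111100111101001100010101010101 left by 19 (32-bit) = 0b101010101011011110011110100110 = 716040102

716040102


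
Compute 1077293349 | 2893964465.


0b1000000001101100011000100100101 | 0b10101100011111100110010010110001 = 0b11101100011111100111010110110101 = 3967710645

3967710645


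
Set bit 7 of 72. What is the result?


72 | (1 << 7) = 72 | 128 = 200

200


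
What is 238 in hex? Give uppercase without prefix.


238 = EE hex

EE


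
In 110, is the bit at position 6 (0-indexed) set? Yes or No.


0b1101110, bit 6 = 1. Yes

Yes


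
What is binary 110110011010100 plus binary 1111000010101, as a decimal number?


110110011010100 + 1111000010101 = 1000101011101001 = 35561

35561


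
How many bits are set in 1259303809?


0b1001011000011110111001110000001 has 15 set bits

15


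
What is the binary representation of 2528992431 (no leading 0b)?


2528992431 = 10010110101111010101110010101111 in binary

10010110101111010101110010101111


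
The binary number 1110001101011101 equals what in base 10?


1110001101011101 in decimal = 58205

58205


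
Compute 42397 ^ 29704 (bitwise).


0b1010010110011101 ^ 0b111010000001000 = 0b1101000110010101 = 53653

53653


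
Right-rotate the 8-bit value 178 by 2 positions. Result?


Rotate 0b10110010 right by 2 (8-bit) = 0b10101100 = 172

172


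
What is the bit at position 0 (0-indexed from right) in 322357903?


0b10011001101101100101010001111, position 0 = 1

1


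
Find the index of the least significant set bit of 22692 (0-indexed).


0b101100010100100. Lowest set bit at position 2

2


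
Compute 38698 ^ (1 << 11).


38698 ^ (1 << 11) = 38698 ^ 2048 = 40746

40746


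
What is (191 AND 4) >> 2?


Step 1: 191 & 4 = 4
Step 2: 4 >> 2 = 1

1


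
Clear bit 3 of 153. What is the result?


153 & ~(1 << 3) = 145

145


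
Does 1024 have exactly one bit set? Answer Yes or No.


0b10000000000. Only one bit set => Yes

Yes


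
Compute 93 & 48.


0b1011101 & 0b110000 = 0b10000 = 16

16


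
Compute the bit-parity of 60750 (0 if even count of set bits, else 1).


0b1110110101001110 has 10 ones => parity 0

0


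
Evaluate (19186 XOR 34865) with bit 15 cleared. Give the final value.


Step 1: 19186 ^ 34865 = 49859
Step 2: 49859 & ~(1 << 15) = 17091

17091


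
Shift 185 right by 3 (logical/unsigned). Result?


0b10111001 >> 3 = 0b10111 = 23

23


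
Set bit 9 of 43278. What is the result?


43278 | (1 << 9) = 43278 | 512 = 43790

43790


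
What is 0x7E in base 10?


7E hex = 126 decimal

126


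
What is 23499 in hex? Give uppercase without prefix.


23499 = 5BCB hex

5BCB


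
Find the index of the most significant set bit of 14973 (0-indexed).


0b11101001111101. Highest set bit at position 13

13


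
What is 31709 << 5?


0b111101111011101 << 5 = 0b11110111101110100000 = 1014688

1014688


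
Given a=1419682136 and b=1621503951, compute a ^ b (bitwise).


1419682136 ^ 1621503951 = 876121751

876121751


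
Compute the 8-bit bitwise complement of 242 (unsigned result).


~0b11110010 = 0b1101 = 13 (8-bit unsigned)

13


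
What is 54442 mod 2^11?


54442 & 2047 = 1194

1194


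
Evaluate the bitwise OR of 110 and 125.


0b1101110 | 0b1111101 = 0b1111111 = 127

127


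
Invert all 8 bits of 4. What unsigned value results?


4 ^ 255 = 251

251


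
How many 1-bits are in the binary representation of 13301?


0b11001111110101 has 10 set bits

10


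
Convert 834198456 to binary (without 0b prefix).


834198456 = 110001101110001101101110111000 in binary

110001101110001101101110111000


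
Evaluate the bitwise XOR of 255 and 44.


0b11111111 ^ 0b101100 = 0b11010011 = 211

211


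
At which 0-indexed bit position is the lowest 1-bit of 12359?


0b11000001000111. Lowest set bit at position 0

0


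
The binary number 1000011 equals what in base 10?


1000011 in decimal = 67

67


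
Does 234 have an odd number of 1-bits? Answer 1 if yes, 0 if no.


0b11101010 has 5 ones => parity 1

1


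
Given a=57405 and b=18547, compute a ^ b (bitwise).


57405 ^ 18547 = 43086

43086


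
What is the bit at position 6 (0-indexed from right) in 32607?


0b111111101011111, position 6 = 1

1


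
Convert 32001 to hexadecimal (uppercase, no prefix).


32001 = 7D01 hex

7D01


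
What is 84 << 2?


0b1010100 << 2 = 0b101010000 = 336

336


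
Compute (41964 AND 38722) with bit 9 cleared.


Step 1: 41964 & 38722 = 33600
Step 2: 33600 & ~(1 << 9) = 33088

33088


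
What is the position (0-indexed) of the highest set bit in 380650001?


0b10110101100000100001000010001. Highest set bit at position 28

28


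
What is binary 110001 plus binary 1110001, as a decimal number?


110001 + 1110001 = 10100010 = 162

162


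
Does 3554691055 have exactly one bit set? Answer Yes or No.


0b11010011111000000100011111101111. Multiple bits set => No

No


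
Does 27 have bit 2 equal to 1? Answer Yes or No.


0b11011, bit 2 = 0. No

No


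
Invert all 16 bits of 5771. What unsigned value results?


5771 ^ 65535 = 59764

59764


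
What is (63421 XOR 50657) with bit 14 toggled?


Step 1: 63421 ^ 50657 = 12892
Step 2: 12892 ^ (1 << 14) = 12892 ^ 16384 = 29276

29276


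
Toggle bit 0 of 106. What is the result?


106 ^ (1 << 0) = 106 ^ 1 = 107

107


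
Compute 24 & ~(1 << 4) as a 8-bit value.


24 & ~(1 << 4) = 8

8


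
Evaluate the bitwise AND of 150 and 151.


0b10010110 & 0b10010111 = 0b10010110 = 150

150


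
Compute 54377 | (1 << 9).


54377 | (1 << 9) = 54377 | 512 = 54889

54889


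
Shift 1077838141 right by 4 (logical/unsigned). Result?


0b1000000001111101000000100111101 >> 4 = 0b100000000111110100000010011 = 67364883

67364883


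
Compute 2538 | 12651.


0b100111101010 | 0b11000101101011 = 0b11100111101011 = 14827

14827


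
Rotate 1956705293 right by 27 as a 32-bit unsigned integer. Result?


Rotate 0b1110100101000001111010000001101 right by 27 (32-bit) = 0b10010100000111101000000110101110 = 2485027246

2485027246


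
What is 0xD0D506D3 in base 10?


D0D506D3 hex = 3503621843 decimal

3503621843


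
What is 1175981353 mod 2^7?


1175981353 & 127 = 41

41


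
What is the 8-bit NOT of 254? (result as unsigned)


~0b11111110 = 0b1 = 1 (8-bit unsigned)

1


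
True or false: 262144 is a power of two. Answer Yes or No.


0b1000000000000000000. Only one bit set => Yes

Yes


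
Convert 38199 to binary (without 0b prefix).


38199 = 1001010100110111 in binary

1001010100110111


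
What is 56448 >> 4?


0b1101110010000000 >> 4 = 0b110111001000 = 3528

3528


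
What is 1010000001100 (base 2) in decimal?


1010000001100 in decimal = 5132

5132


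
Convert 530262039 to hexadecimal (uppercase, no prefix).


530262039 = 1F9B2817 hex

1F9B2817


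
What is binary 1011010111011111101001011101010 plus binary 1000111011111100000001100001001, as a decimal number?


1011010111011111101001011101010 + 1000111011111100000001100001001 = 10100010011011011101010111110011 = 2725107187

2725107187


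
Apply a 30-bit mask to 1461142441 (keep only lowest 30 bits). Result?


1461142441 & 1073741823 = 387400617

387400617


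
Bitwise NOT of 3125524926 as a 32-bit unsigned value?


~0b10111010010010111011100110111110 = 0b1000101101101000100011001000001 = 1169442369 (32-bit unsigned)

1169442369


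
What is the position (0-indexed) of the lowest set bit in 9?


0b1001. Lowest set bit at position 0

0


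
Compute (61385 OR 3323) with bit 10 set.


Step 1: 61385 | 3323 = 61435
Step 2: 61435 | (1 << 10) = 61435 | 1024 = 61435

61435


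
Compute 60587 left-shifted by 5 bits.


0b1110110010101011 << 5 = 0b111011001010101100000 = 1938784

1938784


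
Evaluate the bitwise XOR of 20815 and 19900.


0b101000101001111 ^ 0b100110110111100 = 0b1110011110011 = 7411

7411


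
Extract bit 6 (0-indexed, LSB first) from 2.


0b10, position 6 = 0

0


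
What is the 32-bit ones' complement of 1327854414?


1327854414 ^ 4294967295 = 2967112881

2967112881


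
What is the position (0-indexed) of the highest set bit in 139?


0b10001011. Highest set bit at position 7

7


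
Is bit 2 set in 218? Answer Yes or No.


0b11011010, bit 2 = 0. No

No


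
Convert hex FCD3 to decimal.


FCD3 hex = 64723 decimal

64723


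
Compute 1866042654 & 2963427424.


0b1101111001110011000110100011110 & 0b10110000101000100101000001100000 = 0b100000001000000000000000000000 = 538968064

538968064


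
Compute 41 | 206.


0b101001 | 0b11001110 = 0b11101111 = 239

239


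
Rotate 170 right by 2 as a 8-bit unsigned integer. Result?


Rotate 0b10101010 right by 2 (8-bit) = 0b10101010 = 170

170


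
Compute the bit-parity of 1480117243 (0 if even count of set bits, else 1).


0b1011000001110001100101111111011 has 18 ones => parity 0

0


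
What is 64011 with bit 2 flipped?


64011 ^ (1 << 2) = 64011 ^ 4 = 64015

64015


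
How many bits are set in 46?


0b101110 has 4 set bits

4


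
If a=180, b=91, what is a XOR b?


180 ^ 91 = 239

239


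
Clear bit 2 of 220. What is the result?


220 & ~(1 << 2) = 216

216


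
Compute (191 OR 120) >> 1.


Step 1: 191 | 120 = 255
Step 2: 255 >> 1 = 127

127


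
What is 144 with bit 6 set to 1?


144 | (1 << 6) = 144 | 64 = 208

208


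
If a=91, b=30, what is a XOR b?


91 ^ 30 = 69

69


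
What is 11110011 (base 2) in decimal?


11110011 in decimal = 243

243


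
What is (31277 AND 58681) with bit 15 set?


Step 1: 31277 & 58681 = 24617
Step 2: 24617 | (1 << 15) = 24617 | 32768 = 57385

57385


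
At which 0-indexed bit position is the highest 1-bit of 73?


0b1001001. Highest set bit at position 6

6


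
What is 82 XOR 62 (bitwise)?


0b1010010 ^ 0b111110 = 0b1101100 = 108

108


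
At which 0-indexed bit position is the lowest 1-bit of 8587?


0b10000110001011. Lowest set bit at position 0

0


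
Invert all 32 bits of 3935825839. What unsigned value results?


3935825839 ^ 4294967295 = 359141456

359141456


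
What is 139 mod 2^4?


139 & 15 = 11

11


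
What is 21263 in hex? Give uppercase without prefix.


21263 = 530F hex

530F


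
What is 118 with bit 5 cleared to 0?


118 & ~(1 << 5) = 86

86


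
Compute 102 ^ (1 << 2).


102 ^ (1 << 2) = 102 ^ 4 = 98

98


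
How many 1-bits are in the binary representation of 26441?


0b110011101001001 has 8 set bits

8


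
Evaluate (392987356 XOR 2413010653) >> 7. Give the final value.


Step 1: 392987356 ^ 2413010653 = 2562661377
Step 2: 2562661377 >> 7 = 20020792

20020792


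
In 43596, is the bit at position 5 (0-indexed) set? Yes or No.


0b1010101001001100, bit 5 = 0. No

No


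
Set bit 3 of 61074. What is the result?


61074 | (1 << 3) = 61074 | 8 = 61082

61082


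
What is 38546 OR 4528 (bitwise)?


0b1001011010010010 | 0b1000110110000 = 0b1001011110110010 = 38834

38834


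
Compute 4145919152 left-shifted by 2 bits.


0b11110111000111011011010010110000 << 2 = 0b1111011100011101101101001011000000 = 16583676608

16583676608


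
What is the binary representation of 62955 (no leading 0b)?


62955 = 1111010111101011 in binary

1111010111101011


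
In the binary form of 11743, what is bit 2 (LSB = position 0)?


0b10110111011111, position 2 = 1

1


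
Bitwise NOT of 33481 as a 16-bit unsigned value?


~0b1000001011001001 = 0b111110100110110 = 32054 (16-bit unsigned)

32054


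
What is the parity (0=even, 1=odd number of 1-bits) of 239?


0b11101111 has 7 ones => parity 1

1


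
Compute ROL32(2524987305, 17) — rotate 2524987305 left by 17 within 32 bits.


Rotate 0b10010110100000000011111110101001 left by 17 (32-bit) = 0b1111111010100110010110100000000 = 2136157440

2136157440


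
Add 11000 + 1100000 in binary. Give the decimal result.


11000 + 1100000 = 1111000 = 120

120


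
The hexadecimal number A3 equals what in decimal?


A3 hex = 163 decimal

163


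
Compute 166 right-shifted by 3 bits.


0b10100110 >> 3 = 0b10100 = 20

20


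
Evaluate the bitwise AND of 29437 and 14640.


0b111001011111101 & 0b11100100110000 = 0b11000000110000 = 12336

12336


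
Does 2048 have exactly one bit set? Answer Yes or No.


0b100000000000. Only one bit set => Yes

Yes


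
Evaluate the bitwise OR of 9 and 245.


0b1001 | 0b11110101 = 0b11111101 = 253

253


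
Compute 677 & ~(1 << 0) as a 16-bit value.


677 & ~(1 << 0) = 676

676


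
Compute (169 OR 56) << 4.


Step 1: 169 | 56 = 185
Step 2: 185 << 4 = 2960

2960


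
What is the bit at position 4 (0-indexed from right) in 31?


0b11111, position 4 = 1

1


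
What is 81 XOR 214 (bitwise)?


0b1010001 ^ 0b11010110 = 0b10000111 = 135

135


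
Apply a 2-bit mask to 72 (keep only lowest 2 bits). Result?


72 & 3 = 0

0


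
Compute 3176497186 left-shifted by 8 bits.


0b10111101010101011000000000100010 << 8 = 0b1011110101010101100000000010001000000000 = 813183279616

813183279616


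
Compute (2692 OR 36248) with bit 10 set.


Step 1: 2692 | 36248 = 36764
Step 2: 36764 | (1 << 10) = 36764 | 1024 = 36764

36764


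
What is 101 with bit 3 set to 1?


101 | (1 << 3) = 101 | 8 = 109

109


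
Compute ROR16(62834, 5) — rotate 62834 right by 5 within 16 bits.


Rotate 0b1111010101110010 right by 5 (16-bit) = 0b1001011110101011 = 38827

38827


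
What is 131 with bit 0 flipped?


131 ^ (1 << 0) = 131 ^ 1 = 130

130


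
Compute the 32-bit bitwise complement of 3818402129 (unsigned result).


~0b11100011100110000011000101010001 = 0b11100011001111100111010101110 = 476565166 (32-bit unsigned)

476565166


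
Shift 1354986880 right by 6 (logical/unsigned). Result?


0b1010000110000110111010110000000 >> 6 = 0b1010000110000110111010110 = 21171670

21171670


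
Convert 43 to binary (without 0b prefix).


43 = 101011 in binary

101011


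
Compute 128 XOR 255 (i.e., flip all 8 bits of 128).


128 ^ 255 = 127

127


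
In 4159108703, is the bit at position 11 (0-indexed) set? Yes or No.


0b11110111111001101111011001011111, bit 11 = 0. No

No


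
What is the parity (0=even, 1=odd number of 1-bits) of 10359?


0b10100001110111 has 8 ones => parity 0

0


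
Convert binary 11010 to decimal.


11010 in decimal = 26

26


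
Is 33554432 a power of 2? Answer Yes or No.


0b10000000000000000000000000. Only one bit set => Yes

Yes


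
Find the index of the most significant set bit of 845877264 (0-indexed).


0b110010011010110001000000010000. Highest set bit at position 29

29


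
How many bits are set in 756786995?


0b101101000110111010011100110011 has 17 set bits

17


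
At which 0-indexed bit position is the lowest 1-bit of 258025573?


0b1111011000010010100001100101. Lowest set bit at position 0

0


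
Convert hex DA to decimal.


DA hex = 218 decimal

218


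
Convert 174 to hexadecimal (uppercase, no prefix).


174 = AE hex

AE


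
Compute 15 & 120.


0b1111 & 0b1111000 = 0b1000 = 8

8


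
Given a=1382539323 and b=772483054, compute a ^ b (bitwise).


1382539323 ^ 772483054 = 2087503829

2087503829


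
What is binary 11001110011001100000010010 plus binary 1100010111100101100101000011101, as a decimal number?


11001110011001100000010010 + 1100010111100101100101000011101 = 1100110001011000110001000101111 = 1714184751

1714184751


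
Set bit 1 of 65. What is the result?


65 | (1 << 1) = 65 | 2 = 67

67


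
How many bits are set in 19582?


0b100110001111110 has 9 set bits

9


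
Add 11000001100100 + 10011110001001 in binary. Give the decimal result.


11000001100100 + 10011110001001 = 101011111101101 = 22509

22509


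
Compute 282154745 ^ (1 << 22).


282154745 ^ (1 << 22) = 282154745 ^ 4194304 = 277960441

277960441


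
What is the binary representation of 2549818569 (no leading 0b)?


2549818569 = 10010111111110110010010011001001 in binary

10010111111110110010010011001001


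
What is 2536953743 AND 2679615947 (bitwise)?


0b10010111001101101101011110001111 & 0b10011111101101111011000111001011 = 0b10010111001101101001000110001011 = 2536935819

2536935819


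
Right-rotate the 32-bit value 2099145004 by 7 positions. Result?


Rotate 0b1111101000111100110100100101100 right by 7 (32-bit) = 0b1011000111110100011110011010010 = 1492794578

1492794578


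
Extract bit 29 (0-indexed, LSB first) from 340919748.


0b10100010100100000010111000100, position 29 = 0

0


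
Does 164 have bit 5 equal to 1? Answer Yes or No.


0b10100100, bit 5 = 1. Yes

Yes


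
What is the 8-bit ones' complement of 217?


217 ^ 255 = 38

38


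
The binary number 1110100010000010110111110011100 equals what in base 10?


1110100010000010110111110011100 in decimal = 1950445468

1950445468


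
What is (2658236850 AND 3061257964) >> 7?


Step 1: 2658236850 & 3061257964 = 2523992224
Step 2: 2523992224 >> 7 = 19718689

19718689


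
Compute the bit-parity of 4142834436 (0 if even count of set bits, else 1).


0b11110110111011101010001100000100 has 17 ones => parity 1

1


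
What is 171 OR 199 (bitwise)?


0b10101011 | 0b11000111 = 0b11101111 = 239

239


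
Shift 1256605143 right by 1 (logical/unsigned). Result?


0b1001010111001100100010111010111 >> 1 = 0b100101011100110010001011101011 = 628302571

628302571


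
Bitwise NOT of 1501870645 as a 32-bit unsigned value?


~0b1011001100001001011101000110101 = 0b10100110011110110100010111001010 = 2793096650 (32-bit unsigned)

2793096650


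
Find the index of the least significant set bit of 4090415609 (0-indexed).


0b11110011110011101100100111111001. Lowest set bit at position 0

0


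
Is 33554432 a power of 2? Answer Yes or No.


0b10000000000000000000000000. Only one bit set => Yes

Yes


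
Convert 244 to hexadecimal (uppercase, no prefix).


244 = F4 hex

F4


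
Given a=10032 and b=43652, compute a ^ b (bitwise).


10032 ^ 43652 = 36276

36276


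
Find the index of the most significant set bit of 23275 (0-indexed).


0b101101011101011. Highest set bit at position 14

14


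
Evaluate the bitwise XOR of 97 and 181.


0b1100001 ^ 0b10110101 = 0b11010100 = 212

212


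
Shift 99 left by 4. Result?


0b1100011 << 4 = 0b11000110000 = 1584

1584


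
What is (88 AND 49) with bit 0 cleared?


Step 1: 88 & 49 = 16
Step 2: 16 & ~(1 << 0) = 16

16


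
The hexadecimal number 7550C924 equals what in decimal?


7550C924 hex = 1968228644 decimal

1968228644


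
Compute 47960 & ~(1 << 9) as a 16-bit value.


47960 & ~(1 << 9) = 47448

47448


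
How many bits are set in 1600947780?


0b1011111011011001000011001000100 has 15 set bits

15


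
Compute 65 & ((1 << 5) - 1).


65 & 31 = 1

1


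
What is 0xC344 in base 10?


C344 hex = 49988 decimal

49988


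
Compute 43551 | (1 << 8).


43551 | (1 << 8) = 43551 | 256 = 43807

43807


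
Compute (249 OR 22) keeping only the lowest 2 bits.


Step 1: 249 | 22 = 255
Step 2: 255 & 3 = 3

3


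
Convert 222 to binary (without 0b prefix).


222 = 11011110 in binary

11011110


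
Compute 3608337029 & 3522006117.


0b11010111000100101101101010000101 & 0b11010001111011011000110001100101 = 0b11010001000000001000100000000101 = 3506472965

3506472965


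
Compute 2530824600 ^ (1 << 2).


2530824600 ^ (1 << 2) = 2530824600 ^ 4 = 2530824604

2530824604


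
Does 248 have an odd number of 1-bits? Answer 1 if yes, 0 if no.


0b11111000 has 5 ones => parity 1

1
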